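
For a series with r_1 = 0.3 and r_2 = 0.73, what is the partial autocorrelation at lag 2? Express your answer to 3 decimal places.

0.703

φ_{22} = (r_2 − r_1²) / (1 − r_1²)
r_1² = (0.3)² = 0.09
Numerator = 0.73 − 0.0900 = 0.6400; denominator = 1 − 0.0900 = 0.9100
φ_{22} = 0.6400 / 0.9100 = 0.703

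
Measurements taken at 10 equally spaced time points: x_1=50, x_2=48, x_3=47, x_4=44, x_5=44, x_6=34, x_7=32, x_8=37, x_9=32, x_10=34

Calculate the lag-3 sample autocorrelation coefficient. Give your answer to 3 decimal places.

Mean x̄ = (50 + 48 + 47 + 44 + 44 + 34 + 32 + 37 + 32 + 34)/10 = 40.2000
Σ(x_t−x̄)(x_{t+3}−x̄) = (37.2400) + (29.6400) + (-42.1600) + (-31.1600) + (-12.1600) + (50.8400) + (50.8400) = 83.0800
Denominator Σ(x_t−x̄)² = 453.6000
r_3 = 83.0800 / 453.6000 = 0.183

0.183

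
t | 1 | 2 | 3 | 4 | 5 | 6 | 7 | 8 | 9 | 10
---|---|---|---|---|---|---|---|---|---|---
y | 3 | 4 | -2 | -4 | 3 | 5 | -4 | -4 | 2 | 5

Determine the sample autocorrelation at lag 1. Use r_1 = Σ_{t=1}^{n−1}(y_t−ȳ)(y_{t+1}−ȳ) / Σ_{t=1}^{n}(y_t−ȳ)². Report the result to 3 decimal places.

Mean ȳ = (3 + 4 − 2 − 4 + 3 + 5 − 4 − 4 + 2 + 5)/10 = 0.8000
Numerator Σ_{t=1}^{9}(y_t−ȳ)(y_{t+1}−ȳ) = 12.3600
Denominator Σ(y_t−ȳ)² = 133.6000
r_1 = 12.3600 / 133.6000 = 0.093

0.093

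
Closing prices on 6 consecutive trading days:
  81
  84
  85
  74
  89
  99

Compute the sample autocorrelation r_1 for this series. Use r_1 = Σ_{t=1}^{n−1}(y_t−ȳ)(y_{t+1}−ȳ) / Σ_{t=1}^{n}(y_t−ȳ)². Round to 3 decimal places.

0.053

Mean ȳ = (81 + 84 + 85 + 74 + 89 + 99)/6 = 85.3333
Deviations from mean: -4.3333, -1.3333, -0.3333, -11.3333, 3.6667, 13.6667
Σ(y_t−ȳ)(y_{t+1}−ȳ) = (5.7778) + (0.4444) + (3.7778) + (-41.5556) + (50.1111) = 18.5556
Denominator Σ(y_t−ȳ)² = 349.3333
r_1 = 18.5556 / 349.3333 = 0.053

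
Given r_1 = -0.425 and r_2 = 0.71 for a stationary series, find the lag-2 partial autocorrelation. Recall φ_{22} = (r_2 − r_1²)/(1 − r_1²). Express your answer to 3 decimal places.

φ_{22} = (r_2 − r_1²) / (1 − r_1²)
r_1² = (-0.425)² = 0.180625
Numerator = 0.71 − 0.1806 = 0.5294; denominator = 1 − 0.1806 = 0.8194
φ_{22} = 0.5294 / 0.8194 = 0.646

0.646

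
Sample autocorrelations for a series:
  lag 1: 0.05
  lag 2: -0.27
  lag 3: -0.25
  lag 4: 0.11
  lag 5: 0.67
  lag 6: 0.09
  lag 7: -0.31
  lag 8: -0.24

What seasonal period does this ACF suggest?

The largest autocorrelation is r_5 = 0.67; the remaining lags stay at or below 0.11.
The dominant spike at lag 5 indicates a seasonal period of 5.

5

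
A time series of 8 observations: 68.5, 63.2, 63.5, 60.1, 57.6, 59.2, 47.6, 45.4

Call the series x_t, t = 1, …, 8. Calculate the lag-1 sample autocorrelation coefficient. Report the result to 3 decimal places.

0.480

Mean x̄ = (68.5 + 63.2 + 63.5 + 60.1 + 57.6 + 59.2 + 47.6 + 45.4)/8 = 58.1375
Deviations from mean: 10.3625, 5.0625, 5.3625, 1.9625, -0.5375, 1.0625, -10.5375, -12.7375
Σ(x_t−x̄)(x_{t+1}−x̄) = (52.4602) + (27.1477) + (10.5239) + (-1.0548) + (-0.5711) + (-11.1961) + (134.2214) = 211.5311
Denominator Σ(x_t−x̄)² = 440.3188
r_1 = 211.5311 / 440.3188 = 0.480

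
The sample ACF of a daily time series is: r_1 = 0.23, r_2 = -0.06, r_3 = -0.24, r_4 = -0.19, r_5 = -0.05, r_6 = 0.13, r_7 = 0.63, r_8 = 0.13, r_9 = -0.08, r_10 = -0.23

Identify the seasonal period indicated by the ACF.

7

The largest autocorrelation is r_7 = 0.63; the remaining lags stay at or below 0.23.
The dominant spike at lag 7 indicates a seasonal period of 7.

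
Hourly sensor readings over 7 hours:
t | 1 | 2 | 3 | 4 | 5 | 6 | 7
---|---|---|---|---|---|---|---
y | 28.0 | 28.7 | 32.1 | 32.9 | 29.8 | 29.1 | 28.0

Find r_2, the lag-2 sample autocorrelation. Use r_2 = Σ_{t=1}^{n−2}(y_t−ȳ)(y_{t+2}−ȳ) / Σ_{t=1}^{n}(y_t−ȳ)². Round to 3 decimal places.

-0.421

Mean ȳ = (28.0 + 28.7 + 32.1 + 32.9 + 29.8 + 29.1 + 28.0)/7 = 29.8000
Deviations from mean: -1.8000, -1.1000, 2.3000, 3.1000, 0.0000, -0.7000, -1.8000
Numerator Σ_{t=1}^{5}(y_t−ȳ)(y_{t+2}−ȳ) = -9.7200
Denominator Σ(y_t−ȳ)² = 23.0800
r_2 = -9.7200 / 23.0800 = -0.421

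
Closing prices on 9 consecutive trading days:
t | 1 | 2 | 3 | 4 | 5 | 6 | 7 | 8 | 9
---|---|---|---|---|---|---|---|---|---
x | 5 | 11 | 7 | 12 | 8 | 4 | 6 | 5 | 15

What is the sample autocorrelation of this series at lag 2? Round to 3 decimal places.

Mean x̄ = (5 + 11 + 7 + 12 + 8 + 4 + 6 + 5 + 15)/9 = 8.1111
Σ(x_t−x̄)(x_{t+2}−x̄) = (3.4568) + (11.2346) + (0.1235) + (-15.9877) + (0.2346) + (12.7901) + (-14.5432) = -2.6914
Denominator Σ(x_t−x̄)² = 112.8889
r_2 = -2.6914 / 112.8889 = -0.024

-0.024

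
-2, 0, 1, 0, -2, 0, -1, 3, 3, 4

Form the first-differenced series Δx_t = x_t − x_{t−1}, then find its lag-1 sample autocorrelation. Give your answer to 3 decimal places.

-0.337

First differences Δx: 2, 1, -1, -2, 2, -1, 4, 0, 1
Mean of differences = 0.6667
Numerator Σ(Δx_t−Δx̄)(Δx_{t+1}−Δx̄) = -9.4444
Denominator Σ(Δx_t−Δx̄)² = 28.0000
r_1(Δx) = -9.4444 / 28.0000 = -0.337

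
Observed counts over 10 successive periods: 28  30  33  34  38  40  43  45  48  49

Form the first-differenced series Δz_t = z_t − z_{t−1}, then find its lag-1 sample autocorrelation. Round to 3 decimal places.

-0.681

First differences Δz: 2, 3, 1, 4, 2, 3, 2, 3, 1
Mean of differences = 2.3333
Numerator Σ(Δz_t−Δz̄)(Δz_{t+1}−Δz̄) = -5.4444
Denominator Σ(Δz_t−Δz̄)² = 8.0000
r_1(Δz) = -5.4444 / 8.0000 = -0.681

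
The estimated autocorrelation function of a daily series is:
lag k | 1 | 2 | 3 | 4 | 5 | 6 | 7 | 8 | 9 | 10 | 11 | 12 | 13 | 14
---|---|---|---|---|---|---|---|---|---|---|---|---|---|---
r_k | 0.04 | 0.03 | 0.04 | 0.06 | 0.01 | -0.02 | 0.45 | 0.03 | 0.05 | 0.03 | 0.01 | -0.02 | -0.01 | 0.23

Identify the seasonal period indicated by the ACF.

7

The largest autocorrelation is r_7 = 0.45, with a weaker echo at lag 14 (0.23); the remaining lags stay at or below 0.06.
The dominant spike at lag 7 indicates a seasonal period of 7.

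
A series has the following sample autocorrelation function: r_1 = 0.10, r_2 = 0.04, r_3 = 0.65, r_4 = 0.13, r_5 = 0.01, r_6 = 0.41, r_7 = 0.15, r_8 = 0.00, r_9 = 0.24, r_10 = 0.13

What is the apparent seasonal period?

The largest autocorrelation is r_3 = 0.65, with weaker echoes at lags 6 (0.41) and 9 (0.24); the remaining lags stay at or below 0.15.
The dominant spike at lag 3 indicates a seasonal period of 3.

3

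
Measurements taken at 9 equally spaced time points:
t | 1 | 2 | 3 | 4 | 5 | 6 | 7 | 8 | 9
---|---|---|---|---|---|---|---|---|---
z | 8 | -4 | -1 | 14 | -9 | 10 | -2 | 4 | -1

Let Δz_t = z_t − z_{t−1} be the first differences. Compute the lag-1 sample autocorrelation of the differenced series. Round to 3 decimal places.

-0.749

First differences Δz: -12, 3, 15, -23, 19, -12, 6, -5
Mean of differences = -1.1250
Numerator Σ(Δz_t−Δz̄)(Δz_{t+1}−Δz̄) = -1095.2656
Denominator Σ(Δz_t−Δz̄)² = 1462.8750
r_1(Δz) = -1095.2656 / 1462.8750 = -0.749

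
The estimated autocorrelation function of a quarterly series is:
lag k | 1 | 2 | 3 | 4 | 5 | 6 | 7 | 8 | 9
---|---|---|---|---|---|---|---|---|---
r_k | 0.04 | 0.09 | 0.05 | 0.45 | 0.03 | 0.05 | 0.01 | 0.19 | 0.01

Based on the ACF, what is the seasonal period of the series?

The largest autocorrelation is r_4 = 0.45, with a weaker echo at lag 8 (0.19); the remaining lags stay at or below 0.09.
The dominant spike at lag 4 indicates a seasonal period of 4.

4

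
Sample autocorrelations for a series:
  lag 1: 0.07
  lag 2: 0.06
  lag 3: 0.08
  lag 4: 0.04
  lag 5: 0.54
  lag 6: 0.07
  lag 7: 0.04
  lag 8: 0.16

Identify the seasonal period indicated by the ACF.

5

The largest autocorrelation is r_5 = 0.54; the remaining lags stay at or below 0.16.
The dominant spike at lag 5 indicates a seasonal period of 5.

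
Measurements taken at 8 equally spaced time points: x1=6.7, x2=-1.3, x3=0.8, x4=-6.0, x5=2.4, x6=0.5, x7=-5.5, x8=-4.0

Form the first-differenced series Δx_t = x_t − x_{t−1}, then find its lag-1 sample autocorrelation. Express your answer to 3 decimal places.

-0.524

First differences Δx: -8.0, 2.1, -6.8, 8.4, -1.9, -6.0, 1.5
Mean of differences = -1.5286
Numerator Σ(Δx_t−Δx̄)(Δx_{t+1}−Δx̄) = -110.5165
Denominator Σ(Δx_t−Δx̄)² = 210.7143
r_1(Δx) = -110.5165 / 210.7143 = -0.524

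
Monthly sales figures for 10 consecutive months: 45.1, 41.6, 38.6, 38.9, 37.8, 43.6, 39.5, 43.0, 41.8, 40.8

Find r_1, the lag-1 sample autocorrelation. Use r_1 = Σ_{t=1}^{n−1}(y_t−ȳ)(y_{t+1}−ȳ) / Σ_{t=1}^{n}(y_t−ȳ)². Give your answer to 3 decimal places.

-0.015

Mean ȳ = (45.1 + 41.6 + 38.6 + 38.9 + 37.8 + 43.6 + 39.5 + 43.0 + 41.8 + 40.8)/10 = 41.0700
Numerator Σ_{t=1}^{9}(y_t−ȳ)(y_{t+1}−ȳ) = -0.7809
Denominator Σ(y_t−ȳ)² = 51.2210
r_1 = -0.7809 / 51.2210 = -0.015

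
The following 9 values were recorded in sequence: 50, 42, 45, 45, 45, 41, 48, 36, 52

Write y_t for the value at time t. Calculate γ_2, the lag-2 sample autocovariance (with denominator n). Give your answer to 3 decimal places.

Mean ȳ = (50 + 42 + 45 + 45 + 45 + 41 + 48 + 36 + 52)/9 = 44.8889
Σ_{t=1}^{7}(y_t−ȳ)(y_{t+2}−ȳ) = 56.8642
γ_2 = 56.8642 / 9 = 6.318

6.318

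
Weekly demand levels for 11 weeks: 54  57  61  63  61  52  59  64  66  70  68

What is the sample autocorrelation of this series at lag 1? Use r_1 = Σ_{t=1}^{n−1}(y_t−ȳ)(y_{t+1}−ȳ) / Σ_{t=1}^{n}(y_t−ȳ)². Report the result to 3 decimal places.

Mean ȳ = (54 + 57 + 61 + 63 + 61 + 52 + 59 + 64 + 66 + 70 + 68)/11 = 61.3636
Numerator Σ_{t=1}^{10}(y_t−ȳ)(y_{t+1}−ȳ) = 161.4132
Denominator Σ(y_t−ȳ)² = 316.5455
r_1 = 161.4132 / 316.5455 = 0.510

0.510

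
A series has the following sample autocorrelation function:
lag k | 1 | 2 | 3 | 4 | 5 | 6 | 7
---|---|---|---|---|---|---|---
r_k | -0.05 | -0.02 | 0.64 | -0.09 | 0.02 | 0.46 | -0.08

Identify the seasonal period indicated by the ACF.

3

The largest autocorrelation is r_3 = 0.64, with a weaker echo at lag 6 (0.46); the remaining lags stay at or below 0.02.
The dominant spike at lag 3 indicates a seasonal period of 3.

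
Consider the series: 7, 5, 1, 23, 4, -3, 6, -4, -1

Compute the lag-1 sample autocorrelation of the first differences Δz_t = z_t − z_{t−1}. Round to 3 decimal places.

First differences Δz: -2, -4, 22, -19, -7, 9, -10, 3
Mean of differences = -1.0000
Numerator Σ(Δz_t−Δz̄)(Δz_{t+1}−Δz̄) = -558.0000
Denominator Σ(Δz_t−Δz̄)² = 1096.0000
r_1(Δz) = -558.0000 / 1096.0000 = -0.509

-0.509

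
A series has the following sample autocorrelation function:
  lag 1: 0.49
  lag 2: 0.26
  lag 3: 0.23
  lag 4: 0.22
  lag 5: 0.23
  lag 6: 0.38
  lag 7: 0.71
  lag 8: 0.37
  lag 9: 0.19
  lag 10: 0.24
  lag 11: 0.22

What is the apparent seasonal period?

7

The largest autocorrelation is r_7 = 0.71; the remaining lags stay at or below 0.49. The elevated value at lag 1 (0.49), dropping to 0.26 at lag 2, reflects decaying short-term dependence rather than seasonality.
The dominant spike at lag 7 indicates a seasonal period of 7.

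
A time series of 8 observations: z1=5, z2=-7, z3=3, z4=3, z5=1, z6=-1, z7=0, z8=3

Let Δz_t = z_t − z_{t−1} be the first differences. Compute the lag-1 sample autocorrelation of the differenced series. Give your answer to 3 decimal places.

First differences Δz: -12, 10, 0, -2, -2, 1, 3
Mean of differences = -0.2857
Numerator Σ(Δz_t−Δz̄)(Δz_{t+1}−Δz̄) = -113.0816
Denominator Σ(Δz_t−Δz̄)² = 261.4286
r_1(Δz) = -113.0816 / 261.4286 = -0.433

-0.433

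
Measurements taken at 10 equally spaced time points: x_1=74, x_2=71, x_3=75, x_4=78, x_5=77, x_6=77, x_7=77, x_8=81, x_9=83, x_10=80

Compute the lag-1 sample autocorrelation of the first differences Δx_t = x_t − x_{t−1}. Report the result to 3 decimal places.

First differences Δx: -3, 4, 3, -1, 0, 0, 4, 2, -3
Mean of differences = 0.6667
Numerator Σ(Δx_t−Δx̄)(Δx_{t+1}−Δx̄) = -9.4444
Denominator Σ(Δx_t−Δx̄)² = 60.0000
r_1(Δx) = -9.4444 / 60.0000 = -0.157

-0.157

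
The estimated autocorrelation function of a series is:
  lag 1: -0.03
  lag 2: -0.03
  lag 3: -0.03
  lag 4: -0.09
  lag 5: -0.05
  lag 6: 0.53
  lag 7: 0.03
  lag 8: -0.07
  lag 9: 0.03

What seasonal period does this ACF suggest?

6

The largest autocorrelation is r_6 = 0.53; the remaining lags stay at or below 0.03.
The dominant spike at lag 6 indicates a seasonal period of 6.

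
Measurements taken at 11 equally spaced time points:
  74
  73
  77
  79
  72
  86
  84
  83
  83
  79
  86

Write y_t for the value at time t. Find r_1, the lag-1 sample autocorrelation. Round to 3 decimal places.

Mean ȳ = (74 + 73 + 77 + 79 + 72 + 86 + 84 + 83 + 83 + 79 + 86)/11 = 79.6364
Numerator Σ_{t=1}^{10}(y_t−ȳ)(y_{t+1}−ȳ) = 60.4132
Denominator Σ(y_t−ȳ)² = 264.5455
r_1 = 60.4132 / 264.5455 = 0.228

0.228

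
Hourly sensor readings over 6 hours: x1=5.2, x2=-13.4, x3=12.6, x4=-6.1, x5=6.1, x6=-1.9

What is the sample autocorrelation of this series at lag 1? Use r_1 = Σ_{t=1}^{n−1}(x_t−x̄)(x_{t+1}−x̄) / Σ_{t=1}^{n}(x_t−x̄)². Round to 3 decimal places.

-0.823

Mean x̄ = (5.2 − 13.4 + 12.6 − 6.1 + 6.1 − 1.9)/6 = 0.4167
Σ(x_t−x̄)(x_{t+1}−x̄) = (-66.0897) + (-168.3331) + (-79.3947) + (-37.0364) + (-13.1664) = -364.0203
Denominator Σ(x_t−x̄)² = 442.3483
r_1 = -364.0203 / 442.3483 = -0.823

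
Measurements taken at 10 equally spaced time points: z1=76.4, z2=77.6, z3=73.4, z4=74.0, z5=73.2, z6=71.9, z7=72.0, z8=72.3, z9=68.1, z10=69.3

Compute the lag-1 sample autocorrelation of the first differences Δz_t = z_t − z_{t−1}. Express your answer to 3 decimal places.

First differences Δz: 1.2, -4.2, 0.6, -0.8, -1.3, 0.1, 0.3, -4.2, 1.2
Mean of differences = -0.7889
Numerator Σ(Δz_t−Δz̄)(Δz_{t+1}−Δz̄) = -21.5168
Denominator Σ(Δz_t−Δz̄)² = 35.3489
r_1(Δz) = -21.5168 / 35.3489 = -0.609

-0.609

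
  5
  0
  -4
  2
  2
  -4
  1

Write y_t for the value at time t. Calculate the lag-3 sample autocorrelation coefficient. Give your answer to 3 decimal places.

0.415

Mean ȳ = (5 + 0 − 4 + 2 + 2 − 4 + 1)/7 = 0.2857
Deviations from mean: 4.7143, -0.2857, -4.2857, 1.7143, 1.7143, -4.2857, 0.7143
Σ(y_t−ȳ)(y_{t+3}−ȳ) = (8.0816) + (-0.4898) + (18.3673) + (1.2245) = 27.1837
Denominator Σ(y_t−ȳ)² = 65.4286
r_3 = 27.1837 / 65.4286 = 0.415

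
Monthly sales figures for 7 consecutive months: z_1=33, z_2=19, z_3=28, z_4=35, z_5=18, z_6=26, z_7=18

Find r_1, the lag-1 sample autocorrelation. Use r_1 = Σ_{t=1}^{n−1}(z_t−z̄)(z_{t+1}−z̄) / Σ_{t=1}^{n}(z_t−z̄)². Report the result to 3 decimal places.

Mean z̄ = (33 + 19 + 28 + 35 + 18 + 26 + 18)/7 = 25.2857
Deviations from mean: 7.7143, -6.2857, 2.7143, 9.7143, -7.2857, 0.7143, -7.2857
Σ(z_t−z̄)(z_{t+1}−z̄) = (-48.4898) + (-17.0612) + (26.3673) + (-70.7755) + (-5.2041) + (-5.2041) = -120.3673
Denominator Σ(z_t−z̄)² = 307.4286
r_1 = -120.3673 / 307.4286 = -0.392

-0.392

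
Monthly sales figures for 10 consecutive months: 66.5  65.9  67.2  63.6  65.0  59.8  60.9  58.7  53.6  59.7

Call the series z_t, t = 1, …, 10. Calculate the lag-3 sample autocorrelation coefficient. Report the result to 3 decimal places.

Mean z̄ = (66.5 + 65.9 + 67.2 + 63.6 + 65.0 + 59.8 + 60.9 + 58.7 + 53.6 + 59.7)/10 = 62.0900
Σ(z_t−z̄)(z_{t+3}−z̄) = (6.6591) + (11.0871) + (-11.7019) + (-1.7969) + (-9.8649) + (19.4421) + (2.8441) = 16.6687
Denominator Σ(z_t−z̄)² = 166.7690
r_3 = 16.6687 / 166.7690 = 0.100

0.100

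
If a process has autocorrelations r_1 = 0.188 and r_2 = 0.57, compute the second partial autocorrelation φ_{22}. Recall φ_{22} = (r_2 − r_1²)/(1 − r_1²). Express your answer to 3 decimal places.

0.554

φ_{22} = (r_2 − r_1²) / (1 − r_1²)
r_1² = (0.188)² = 0.035344
Numerator = 0.57 − 0.0353 = 0.5347; denominator = 1 − 0.0353 = 0.9647
φ_{22} = 0.5347 / 0.9647 = 0.554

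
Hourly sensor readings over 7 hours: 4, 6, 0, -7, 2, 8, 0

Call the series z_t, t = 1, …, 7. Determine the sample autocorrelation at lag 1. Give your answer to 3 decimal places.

0.040

Mean z̄ = (4 + 6 + 0 − 7 + 2 + 8 + 0)/7 = 1.8571
Deviations from mean: 2.1429, 4.1429, -1.8571, -8.8571, 0.1429, 6.1429, -1.8571
Σ(z_t−z̄)(z_{t+1}−z̄) = (8.8776) + (-7.6939) + (16.4490) + (-1.2653) + (0.8776) + (-11.4082) = 5.8367
Denominator Σ(z_t−z̄)² = 144.8571
r_1 = 5.8367 / 144.8571 = 0.040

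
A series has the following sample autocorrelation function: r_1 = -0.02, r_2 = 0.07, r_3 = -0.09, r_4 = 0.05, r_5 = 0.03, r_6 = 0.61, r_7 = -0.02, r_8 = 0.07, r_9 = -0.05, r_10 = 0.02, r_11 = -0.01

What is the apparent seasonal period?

6

The largest autocorrelation is r_6 = 0.61; the remaining lags stay at or below 0.07.
The dominant spike at lag 6 indicates a seasonal period of 6.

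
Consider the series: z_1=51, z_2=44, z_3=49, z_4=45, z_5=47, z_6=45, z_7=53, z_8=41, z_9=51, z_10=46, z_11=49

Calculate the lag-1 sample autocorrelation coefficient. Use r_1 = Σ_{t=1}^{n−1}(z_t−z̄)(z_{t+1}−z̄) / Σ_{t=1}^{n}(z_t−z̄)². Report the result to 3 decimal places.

-0.773

Mean z̄ = (51 + 44 + 49 + 45 + 47 + 45 + 53 + 41 + 51 + 46 + 49)/11 = 47.3636
Numerator Σ_{t=1}^{10}(z_t−z̄)(z_{t+1}−z̄) = -99.4050
Denominator Σ(z_t−z̄)² = 128.5455
r_1 = -99.4050 / 128.5455 = -0.773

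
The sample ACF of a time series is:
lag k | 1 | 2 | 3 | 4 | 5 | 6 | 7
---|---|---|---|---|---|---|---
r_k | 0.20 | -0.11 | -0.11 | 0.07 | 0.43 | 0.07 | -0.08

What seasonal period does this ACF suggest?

The largest autocorrelation is r_5 = 0.43; the remaining lags stay at or below 0.20.
The dominant spike at lag 5 indicates a seasonal period of 5.

5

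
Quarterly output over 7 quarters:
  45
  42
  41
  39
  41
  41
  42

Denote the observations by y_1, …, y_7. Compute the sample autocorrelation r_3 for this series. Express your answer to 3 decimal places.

-0.499

Mean ȳ = (45 + 42 + 41 + 39 + 41 + 41 + 42)/7 = 41.5714
Σ(y_t−ȳ)(y_{t+3}−ȳ) = (-8.8163) + (-0.2449) + (0.3265) + (-1.1020) = -9.8367
Denominator Σ(y_t−ȳ)² = 19.7143
r_3 = -9.8367 / 19.7143 = -0.499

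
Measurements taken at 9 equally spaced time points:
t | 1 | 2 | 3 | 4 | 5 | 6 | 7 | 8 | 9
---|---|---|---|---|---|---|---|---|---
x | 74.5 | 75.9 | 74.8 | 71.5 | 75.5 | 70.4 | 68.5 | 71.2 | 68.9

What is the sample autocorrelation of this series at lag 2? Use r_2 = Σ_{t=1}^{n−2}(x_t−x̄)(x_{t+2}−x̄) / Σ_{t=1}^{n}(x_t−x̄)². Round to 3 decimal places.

Mean x̄ = (74.5 + 75.9 + 74.8 + 71.5 + 75.5 + 70.4 + 68.5 + 71.2 + 68.9)/9 = 72.3556
Σ(x_t−x̄)(x_{t+2}−x̄) = (5.2420) + (-3.0325) + (7.6864) + (1.6731) + (-12.1236) + (2.2598) + (13.3231) = 15.0283
Denominator Σ(x_t−x̄)² = 65.7222
r_2 = 15.0283 / 65.7222 = 0.229

0.229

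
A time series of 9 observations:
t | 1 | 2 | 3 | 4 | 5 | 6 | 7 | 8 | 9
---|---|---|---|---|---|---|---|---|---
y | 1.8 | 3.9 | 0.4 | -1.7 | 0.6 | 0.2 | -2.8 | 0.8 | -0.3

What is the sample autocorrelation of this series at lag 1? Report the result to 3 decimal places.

0.115

Mean ȳ = (1.8 + 3.9 + 0.4 − 1.7 + 0.6 + 0.2 − 2.8 + 0.8 − 0.3)/9 = 0.3222
Numerator Σ_{t=1}^{8}(y_t−ȳ)(y_{t+1}−ȳ) = 3.4051
Denominator Σ(y_t−ȳ)² = 29.5356
r_1 = 3.4051 / 29.5356 = 0.115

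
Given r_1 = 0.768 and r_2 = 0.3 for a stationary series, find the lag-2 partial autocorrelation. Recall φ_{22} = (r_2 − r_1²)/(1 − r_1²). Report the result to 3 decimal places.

φ_{22} = (r_2 − r_1²) / (1 − r_1²)
r_1² = (0.768)² = 0.589824
Numerator = 0.3 − 0.5898 = -0.2898; denominator = 1 − 0.5898 = 0.4102
φ_{22} = -0.2898 / 0.4102 = -0.707

-0.707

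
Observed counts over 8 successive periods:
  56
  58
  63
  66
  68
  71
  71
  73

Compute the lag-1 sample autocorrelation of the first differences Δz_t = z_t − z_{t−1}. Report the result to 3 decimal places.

-0.034

First differences Δz: 2, 5, 3, 2, 3, 0, 2
Mean of differences = 2.4286
Numerator Σ(Δz_t−Δz̄)(Δz_{t+1}−Δz̄) = -0.4694
Denominator Σ(Δz_t−Δz̄)² = 13.7143
r_1(Δz) = -0.4694 / 13.7143 = -0.034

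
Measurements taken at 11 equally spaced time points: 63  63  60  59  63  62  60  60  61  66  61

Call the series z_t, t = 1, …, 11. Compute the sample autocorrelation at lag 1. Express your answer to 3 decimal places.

-0.039

Mean z̄ = (63 + 63 + 60 + 59 + 63 + 62 + 60 + 60 + 61 + 66 + 61)/11 = 61.6364
Numerator Σ_{t=1}^{10}(z_t−z̄)(z_{t+1}−z̄) = -1.5868
Denominator Σ(z_t−z̄)² = 40.5455
r_1 = -1.5868 / 40.5455 = -0.039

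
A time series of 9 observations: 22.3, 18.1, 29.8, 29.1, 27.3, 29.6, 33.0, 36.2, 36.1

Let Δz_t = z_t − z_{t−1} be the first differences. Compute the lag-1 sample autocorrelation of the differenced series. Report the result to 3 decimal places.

-0.471

First differences Δz: -4.2, 11.7, -0.7, -1.8, 2.3, 3.4, 3.2, -0.1
Mean of differences = 1.7250
Numerator Σ(Δz_t−Δz̄)(Δz_{t+1}−Δz̄) = -76.0281
Denominator Σ(Δz_t−Δz̄)² = 161.5550
r_1(Δz) = -76.0281 / 161.5550 = -0.471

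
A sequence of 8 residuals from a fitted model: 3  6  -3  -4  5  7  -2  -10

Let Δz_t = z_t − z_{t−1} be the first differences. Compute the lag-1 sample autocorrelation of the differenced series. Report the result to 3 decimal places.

First differences Δz: 3, -9, -1, 9, 2, -9, -8
Mean of differences = -1.8571
Numerator Σ(Δz_t−Δz̄)(Δz_{t+1}−Δz̄) = 26.6939
Denominator Σ(Δz_t−Δz̄)² = 296.8571
r_1(Δz) = 26.6939 / 296.8571 = 0.090

0.090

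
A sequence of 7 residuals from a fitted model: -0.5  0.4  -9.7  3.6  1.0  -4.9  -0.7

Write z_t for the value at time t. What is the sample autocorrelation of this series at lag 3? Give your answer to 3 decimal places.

0.361

Mean z̄ = (-0.5 + 0.4 − 9.7 + 3.6 + 1.0 − 4.9 − 0.7)/7 = -1.5429
Deviations from mean: 1.0429, 1.9429, -8.1571, 5.1429, 2.5429, -3.3571, 0.8429
Σ(z_t−z̄)(z_{t+3}−z̄) = (5.3633) + (4.9404) + (27.3847) + (4.3347) = 42.0231
Denominator Σ(z_t−z̄)² = 116.2971
r_3 = 42.0231 / 116.2971 = 0.361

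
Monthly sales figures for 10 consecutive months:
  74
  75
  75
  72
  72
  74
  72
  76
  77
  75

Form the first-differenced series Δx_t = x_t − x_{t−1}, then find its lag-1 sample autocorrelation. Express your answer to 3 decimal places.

-0.263

First differences Δx: 1, 0, -3, 0, 2, -2, 4, 1, -2
Mean of differences = 0.1111
Numerator Σ(Δx_t−Δx̄)(Δx_{t+1}−Δx̄) = -10.2346
Denominator Σ(Δx_t−Δx̄)² = 38.8889
r_1(Δx) = -10.2346 / 38.8889 = -0.263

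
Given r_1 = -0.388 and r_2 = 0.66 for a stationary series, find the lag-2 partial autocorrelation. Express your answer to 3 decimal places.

0.600

φ_{22} = (r_2 − r_1²) / (1 − r_1²)
r_1² = (-0.388)² = 0.150544
Numerator = 0.66 − 0.1505 = 0.5095; denominator = 1 − 0.1505 = 0.8495
φ_{22} = 0.5095 / 0.8495 = 0.600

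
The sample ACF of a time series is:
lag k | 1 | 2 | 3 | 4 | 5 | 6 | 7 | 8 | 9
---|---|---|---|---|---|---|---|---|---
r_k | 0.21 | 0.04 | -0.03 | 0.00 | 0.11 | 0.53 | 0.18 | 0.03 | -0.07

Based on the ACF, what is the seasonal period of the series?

6

The largest autocorrelation is r_6 = 0.53; the remaining lags stay at or below 0.21. The elevated value at lag 1 (0.21), dropping to 0.04 at lag 2, reflects decaying short-term dependence rather than seasonality.
The dominant spike at lag 6 indicates a seasonal period of 6.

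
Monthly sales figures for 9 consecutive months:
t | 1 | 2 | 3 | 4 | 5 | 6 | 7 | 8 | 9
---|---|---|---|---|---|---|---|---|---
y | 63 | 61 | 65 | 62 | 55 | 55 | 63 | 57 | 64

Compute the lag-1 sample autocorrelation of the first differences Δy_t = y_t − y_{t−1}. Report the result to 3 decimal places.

First differences Δy: -2, 4, -3, -7, 0, 8, -6, 7
Mean of differences = 0.1250
Numerator Σ(Δy_t−Δȳ)(Δy_{t+1}−Δȳ) = -88.5156
Denominator Σ(Δy_t−Δȳ)² = 226.8750
r_1(Δy) = -88.5156 / 226.8750 = -0.390

-0.390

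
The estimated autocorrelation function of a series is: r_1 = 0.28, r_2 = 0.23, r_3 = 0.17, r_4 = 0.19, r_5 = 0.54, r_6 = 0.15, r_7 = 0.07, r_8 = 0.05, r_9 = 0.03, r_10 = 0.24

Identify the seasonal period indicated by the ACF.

5

The largest autocorrelation is r_5 = 0.54; the remaining lags stay at or below 0.28. The elevated value at lag 1 (0.28), dropping to 0.23 at lag 2, reflects decaying short-term dependence rather than seasonality.
The dominant spike at lag 5 indicates a seasonal period of 5.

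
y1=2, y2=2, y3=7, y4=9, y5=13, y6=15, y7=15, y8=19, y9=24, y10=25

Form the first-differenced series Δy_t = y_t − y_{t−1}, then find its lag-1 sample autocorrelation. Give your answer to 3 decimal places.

First differences Δy: 0, 5, 2, 4, 2, 0, 4, 5, 1
Mean of differences = 2.5556
Numerator Σ(Δy_t−Δȳ)(Δy_{t+1}−Δȳ) = -11.7531
Denominator Σ(Δy_t−Δȳ)² = 32.2222
r_1(Δy) = -11.7531 / 32.2222 = -0.365

-0.365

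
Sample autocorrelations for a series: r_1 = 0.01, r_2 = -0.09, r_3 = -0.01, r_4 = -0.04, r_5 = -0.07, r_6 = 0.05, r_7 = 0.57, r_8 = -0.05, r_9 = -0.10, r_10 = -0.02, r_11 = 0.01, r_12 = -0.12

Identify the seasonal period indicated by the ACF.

The largest autocorrelation is r_7 = 0.57; the remaining lags stay at or below 0.05.
The dominant spike at lag 7 indicates a seasonal period of 7.

7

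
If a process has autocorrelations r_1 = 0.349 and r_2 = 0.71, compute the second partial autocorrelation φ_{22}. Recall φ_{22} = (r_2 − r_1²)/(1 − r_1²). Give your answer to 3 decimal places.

φ_{22} = (r_2 − r_1²) / (1 − r_1²)
r_1² = (0.349)² = 0.121801
Numerator = 0.71 − 0.1218 = 0.5882; denominator = 1 − 0.1218 = 0.8782
φ_{22} = 0.5882 / 0.8782 = 0.670

0.670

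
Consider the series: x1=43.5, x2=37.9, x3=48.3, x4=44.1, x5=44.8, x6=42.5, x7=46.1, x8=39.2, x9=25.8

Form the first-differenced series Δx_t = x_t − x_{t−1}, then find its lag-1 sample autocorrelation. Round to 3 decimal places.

-0.135

First differences Δx: -5.6, 10.4, -4.2, 0.7, -2.3, 3.6, -6.9, -13.4
Mean of differences = -2.2125
Numerator Σ(Δx_t−Δx̄)(Δx_{t+1}−Δx̄) = -49.1489
Denominator Σ(Δx_t−Δx̄)² = 363.9088
r_1(Δx) = -49.1489 / 363.9088 = -0.135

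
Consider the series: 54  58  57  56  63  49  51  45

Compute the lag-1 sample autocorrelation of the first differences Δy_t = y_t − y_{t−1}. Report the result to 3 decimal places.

First differences Δy: 4, -1, -1, 7, -14, 2, -6
Mean of differences = -1.2857
Numerator Σ(Δy_t−Δȳ)(Δy_{t+1}−Δȳ) = -158.6531
Denominator Σ(Δy_t−Δȳ)² = 291.4286
r_1(Δy) = -158.6531 / 291.4286 = -0.544

-0.544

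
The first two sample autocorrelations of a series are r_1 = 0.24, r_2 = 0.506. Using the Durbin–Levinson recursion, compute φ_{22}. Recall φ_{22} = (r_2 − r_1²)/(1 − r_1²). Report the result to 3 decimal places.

φ_{22} = (r_2 − r_1²) / (1 − r_1²)
r_1² = (0.24)² = 0.0576
Numerator = 0.506 − 0.0576 = 0.4484; denominator = 1 − 0.0576 = 0.9424
φ_{22} = 0.4484 / 0.9424 = 0.476

0.476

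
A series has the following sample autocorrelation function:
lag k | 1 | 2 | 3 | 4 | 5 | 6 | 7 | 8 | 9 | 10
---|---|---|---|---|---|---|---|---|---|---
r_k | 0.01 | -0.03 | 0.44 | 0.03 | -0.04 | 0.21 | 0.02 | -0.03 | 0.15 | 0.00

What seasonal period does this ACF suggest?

The largest autocorrelation is r_3 = 0.44, with weaker echoes at lags 6 (0.21) and 9 (0.15); the remaining lags stay at or below 0.03.
The dominant spike at lag 3 indicates a seasonal period of 3.

3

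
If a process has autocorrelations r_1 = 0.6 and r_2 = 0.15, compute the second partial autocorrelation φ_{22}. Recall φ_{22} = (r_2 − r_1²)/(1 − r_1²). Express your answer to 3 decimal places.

φ_{22} = (r_2 − r_1²) / (1 − r_1²)
r_1² = (0.6)² = 0.36
Numerator = 0.15 − 0.3600 = -0.2100; denominator = 1 − 0.3600 = 0.6400
φ_{22} = -0.2100 / 0.6400 = -0.328

-0.328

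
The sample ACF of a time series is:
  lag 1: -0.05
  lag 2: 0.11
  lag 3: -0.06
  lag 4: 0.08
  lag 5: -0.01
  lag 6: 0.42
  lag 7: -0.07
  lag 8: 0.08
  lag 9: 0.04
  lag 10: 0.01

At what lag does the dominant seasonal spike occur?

The largest autocorrelation is r_6 = 0.42; the remaining lags stay at or below 0.11.
The dominant spike at lag 6 indicates a seasonal period of 6.

6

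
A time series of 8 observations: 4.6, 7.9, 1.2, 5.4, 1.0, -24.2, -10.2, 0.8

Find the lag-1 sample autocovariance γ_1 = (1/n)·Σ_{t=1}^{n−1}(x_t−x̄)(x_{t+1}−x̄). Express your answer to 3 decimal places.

Mean x̄ = (4.6 + 7.9 + 1.2 + 5.4 + 1.0 − 24.2 − 10.2 + 0.8)/8 = -1.6875
Σ_{t=1}^{7}(x_t−x̄)(x_{t+1}−x̄) = 237.4386
γ_1 = 237.4386 / 8 = 29.680

29.680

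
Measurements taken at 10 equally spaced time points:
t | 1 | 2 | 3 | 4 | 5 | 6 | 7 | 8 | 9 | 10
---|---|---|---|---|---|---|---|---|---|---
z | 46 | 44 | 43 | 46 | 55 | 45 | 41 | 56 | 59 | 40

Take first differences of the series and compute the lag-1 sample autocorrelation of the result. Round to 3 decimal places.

-0.108

First differences Δz: -2, -1, 3, 9, -10, -4, 15, 3, -19
Mean of differences = -0.6667
Numerator Σ(Δz_t−Δz̄)(Δz_{t+1}−Δz̄) = -86.4444
Denominator Σ(Δz_t−Δz̄)² = 802.0000
r_1(Δz) = -86.4444 / 802.0000 = -0.108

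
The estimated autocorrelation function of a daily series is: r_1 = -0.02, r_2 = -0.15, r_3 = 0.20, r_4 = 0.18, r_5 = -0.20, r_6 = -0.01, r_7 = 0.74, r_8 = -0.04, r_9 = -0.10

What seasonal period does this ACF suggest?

The largest autocorrelation is r_7 = 0.74; the remaining lags stay at or below 0.20.
The dominant spike at lag 7 indicates a seasonal period of 7.

7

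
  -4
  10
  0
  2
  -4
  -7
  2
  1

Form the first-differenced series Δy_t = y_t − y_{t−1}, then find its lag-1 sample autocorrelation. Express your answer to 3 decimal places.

First differences Δy: 14, -10, 2, -6, -3, 9, -1
Mean of differences = 0.7143
Numerator Σ(Δy_t−Δȳ)(Δy_{t+1}−Δȳ) = -184.7959
Denominator Σ(Δy_t−Δȳ)² = 423.4286
r_1(Δy) = -184.7959 / 423.4286 = -0.436

-0.436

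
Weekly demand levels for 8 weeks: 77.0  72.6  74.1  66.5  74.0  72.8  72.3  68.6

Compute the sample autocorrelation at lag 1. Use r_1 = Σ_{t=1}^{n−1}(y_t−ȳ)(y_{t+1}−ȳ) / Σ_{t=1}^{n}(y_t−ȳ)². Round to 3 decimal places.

Mean ȳ = (77.0 + 72.6 + 74.1 + 66.5 + 74.0 + 72.8 + 72.3 + 68.6)/8 = 72.2375
Numerator Σ_{t=1}^{7}(y_t−ȳ)(y_{t+1}−ȳ) = -17.5977
Denominator Σ(y_t−ȳ)² = 75.8588
r_1 = -17.5977 / 75.8588 = -0.232

-0.232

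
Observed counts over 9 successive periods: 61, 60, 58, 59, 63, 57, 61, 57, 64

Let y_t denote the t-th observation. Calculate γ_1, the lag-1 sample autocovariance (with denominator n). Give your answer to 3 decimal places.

Mean ȳ = (61 + 60 + 58 + 59 + 63 + 57 + 61 + 57 + 64)/9 = 60.0000
Σ_{t=1}^{8}(y_t−ȳ)(y_{t+1}−ȳ) = -28.0000
γ_1 = -28.0000 / 9 = -3.111

-3.111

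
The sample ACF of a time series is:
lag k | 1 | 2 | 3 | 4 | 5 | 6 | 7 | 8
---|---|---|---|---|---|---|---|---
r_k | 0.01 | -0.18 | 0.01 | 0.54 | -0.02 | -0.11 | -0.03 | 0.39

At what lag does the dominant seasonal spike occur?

The largest autocorrelation is r_4 = 0.54, with a weaker echo at lag 8 (0.39); the remaining lags stay at or below 0.01.
The dominant spike at lag 4 indicates a seasonal period of 4.

4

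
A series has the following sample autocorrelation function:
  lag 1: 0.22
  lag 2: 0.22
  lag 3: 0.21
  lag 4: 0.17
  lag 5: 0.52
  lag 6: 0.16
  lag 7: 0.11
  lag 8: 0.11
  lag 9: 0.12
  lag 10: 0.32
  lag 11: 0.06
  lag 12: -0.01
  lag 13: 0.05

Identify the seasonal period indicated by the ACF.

5

The largest autocorrelation is r_5 = 0.52, with a weaker echo at lag 10 (0.32); the remaining lags stay at or below 0.22.
The dominant spike at lag 5 indicates a seasonal period of 5.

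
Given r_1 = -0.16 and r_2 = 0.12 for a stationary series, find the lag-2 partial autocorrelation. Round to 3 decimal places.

0.097

φ_{22} = (r_2 − r_1²) / (1 − r_1²)
r_1² = (-0.16)² = 0.0256
Numerator = 0.12 − 0.0256 = 0.0944; denominator = 1 − 0.0256 = 0.9744
φ_{22} = 0.0944 / 0.9744 = 0.097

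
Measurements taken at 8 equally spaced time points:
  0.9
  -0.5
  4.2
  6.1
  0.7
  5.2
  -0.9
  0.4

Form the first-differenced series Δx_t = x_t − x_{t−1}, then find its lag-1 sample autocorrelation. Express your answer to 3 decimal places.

-0.583

First differences Δx: -1.4, 4.7, 1.9, -5.4, 4.5, -6.1, 1.3
Mean of differences = -0.0714
Numerator Σ(Δx_t−Δx̄)(Δx_{t+1}−Δx̄) = -67.6237
Denominator Σ(Δx_t−Δx̄)² = 115.9343
r_1(Δx) = -67.6237 / 115.9343 = -0.583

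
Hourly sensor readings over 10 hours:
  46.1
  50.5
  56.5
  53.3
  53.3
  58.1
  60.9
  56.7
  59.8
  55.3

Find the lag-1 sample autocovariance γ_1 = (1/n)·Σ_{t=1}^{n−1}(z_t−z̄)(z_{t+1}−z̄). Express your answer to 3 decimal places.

6.583

Mean z̄ = (46.1 + 50.5 + 56.5 + 53.3 + 53.3 + 58.1 + 60.9 + 56.7 + 59.8 + 55.3)/10 = 55.0500
Σ_{t=1}^{9}(z_t−z̄)(z_{t+1}−z̄) = 65.8325
γ_1 = 65.8325 / 10 = 6.583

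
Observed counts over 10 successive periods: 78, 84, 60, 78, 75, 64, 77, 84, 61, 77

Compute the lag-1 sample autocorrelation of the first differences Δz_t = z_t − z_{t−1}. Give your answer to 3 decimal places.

First differences Δz: 6, -24, 18, -3, -11, 13, 7, -23, 16
Mean of differences = -0.1111
Numerator Σ(Δz_t−Δz̄)(Δz_{t+1}−Δz̄) = -1180.5679
Denominator Σ(Δz_t−Δz̄)² = 2068.8889
r_1(Δz) = -1180.5679 / 2068.8889 = -0.571

-0.571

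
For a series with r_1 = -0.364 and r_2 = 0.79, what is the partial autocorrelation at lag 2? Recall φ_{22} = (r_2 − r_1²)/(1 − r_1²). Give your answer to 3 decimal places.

φ_{22} = (r_2 − r_1²) / (1 − r_1²)
r_1² = (-0.364)² = 0.132496
Numerator = 0.79 − 0.1325 = 0.6575; denominator = 1 − 0.1325 = 0.8675
φ_{22} = 0.6575 / 0.8675 = 0.758

0.758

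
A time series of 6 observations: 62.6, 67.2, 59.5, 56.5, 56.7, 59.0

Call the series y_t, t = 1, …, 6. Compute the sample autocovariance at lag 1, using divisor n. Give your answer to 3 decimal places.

5.280

Mean ȳ = (62.6 + 67.2 + 59.5 + 56.5 + 56.7 + 59.0)/6 = 60.2500
Σ_{t=1}^{5}(y_t−ȳ)(y_{t+1}−ȳ) = 31.6825
γ_1 = 31.6825 / 6 = 5.280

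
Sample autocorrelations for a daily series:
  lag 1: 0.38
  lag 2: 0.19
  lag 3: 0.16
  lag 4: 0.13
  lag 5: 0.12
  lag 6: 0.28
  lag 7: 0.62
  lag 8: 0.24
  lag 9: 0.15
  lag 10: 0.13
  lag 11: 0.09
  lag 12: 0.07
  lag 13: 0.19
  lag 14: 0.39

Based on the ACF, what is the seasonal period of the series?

7

The largest autocorrelation is r_7 = 0.62, with a weaker echo at lag 14 (0.39); the remaining lags stay at or below 0.38. The elevated value at lag 1 (0.38), dropping to 0.19 at lag 2, reflects decaying short-term dependence rather than seasonality.
The dominant spike at lag 7 indicates a seasonal period of 7.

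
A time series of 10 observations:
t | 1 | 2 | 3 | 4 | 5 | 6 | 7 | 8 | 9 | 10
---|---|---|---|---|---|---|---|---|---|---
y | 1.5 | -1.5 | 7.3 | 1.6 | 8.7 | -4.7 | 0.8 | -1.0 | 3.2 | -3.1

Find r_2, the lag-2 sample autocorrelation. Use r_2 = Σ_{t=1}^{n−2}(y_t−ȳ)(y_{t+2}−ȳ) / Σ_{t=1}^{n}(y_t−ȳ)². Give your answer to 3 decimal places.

0.382

Mean ȳ = (1.5 − 1.5 + 7.3 + 1.6 + 8.7 − 4.7 + 0.8 − 1.0 + 3.2 − 3.1)/10 = 1.2800
Numerator Σ_{t=1}^{8}(y_t−ȳ)(y_{t+2}−ȳ) = 62.3272
Denominator Σ(y_t−ȳ)² = 163.2360
r_2 = 62.3272 / 163.2360 = 0.382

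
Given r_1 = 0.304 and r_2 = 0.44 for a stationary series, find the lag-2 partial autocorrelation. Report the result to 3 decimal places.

φ_{22} = (r_2 − r_1²) / (1 − r_1²)
r_1² = (0.304)² = 0.092416
Numerator = 0.44 − 0.0924 = 0.3476; denominator = 1 − 0.0924 = 0.9076
φ_{22} = 0.3476 / 0.9076 = 0.383

0.383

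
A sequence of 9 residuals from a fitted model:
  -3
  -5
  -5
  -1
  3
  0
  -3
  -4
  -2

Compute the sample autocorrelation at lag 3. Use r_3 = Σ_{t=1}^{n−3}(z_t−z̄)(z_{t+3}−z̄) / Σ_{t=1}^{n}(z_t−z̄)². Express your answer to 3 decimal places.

Mean z̄ = (-3 − 5 − 5 − 1 + 3 + 0 − 3 − 4 − 2)/9 = -2.2222
Σ(z_t−z̄)(z_{t+3}−z̄) = (-0.9506) + (-14.5062) + (-6.1728) + (-0.9506) + (-9.2840) + (0.4938) = -31.3704
Denominator Σ(z_t−z̄)² = 53.5556
r_3 = -31.3704 / 53.5556 = -0.586

-0.586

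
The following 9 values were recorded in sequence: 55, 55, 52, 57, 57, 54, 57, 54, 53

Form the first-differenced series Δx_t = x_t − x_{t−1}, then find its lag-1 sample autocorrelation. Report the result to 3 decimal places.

First differences Δx: 0, -3, 5, 0, -3, 3, -3, -1
Mean of differences = -0.2500
Numerator Σ(Δx_t−Δx̄)(Δx_{t+1}−Δx̄) = -30.3125
Denominator Σ(Δx_t−Δx̄)² = 61.5000
r_1(Δx) = -30.3125 / 61.5000 = -0.493

-0.493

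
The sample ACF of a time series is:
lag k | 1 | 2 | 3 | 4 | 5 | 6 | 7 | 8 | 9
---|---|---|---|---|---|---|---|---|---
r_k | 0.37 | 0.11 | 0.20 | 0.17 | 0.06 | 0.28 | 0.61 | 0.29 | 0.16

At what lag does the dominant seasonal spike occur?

7

The largest autocorrelation is r_7 = 0.61; the remaining lags stay at or below 0.37. The elevated value at lag 1 (0.37), dropping to 0.11 at lag 2, reflects decaying short-term dependence rather than seasonality.
The dominant spike at lag 7 indicates a seasonal period of 7.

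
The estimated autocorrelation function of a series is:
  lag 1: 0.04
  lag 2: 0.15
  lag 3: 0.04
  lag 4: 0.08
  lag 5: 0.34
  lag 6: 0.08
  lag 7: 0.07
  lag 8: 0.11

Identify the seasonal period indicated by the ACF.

5

The largest autocorrelation is r_5 = 0.34; the remaining lags stay at or below 0.15.
The dominant spike at lag 5 indicates a seasonal period of 5.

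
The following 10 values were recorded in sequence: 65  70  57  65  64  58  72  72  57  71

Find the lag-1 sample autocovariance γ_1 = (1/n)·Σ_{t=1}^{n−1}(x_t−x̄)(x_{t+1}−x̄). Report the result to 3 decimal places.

Mean x̄ = (65 + 70 + 57 + 65 + 64 + 58 + 72 + 72 + 57 + 71)/10 = 65.1000
Σ_{t=1}^{9}(x_t−x̄)(x_{t+1}−x̄) = -136.5100
γ_1 = -136.5100 / 10 = -13.651

-13.651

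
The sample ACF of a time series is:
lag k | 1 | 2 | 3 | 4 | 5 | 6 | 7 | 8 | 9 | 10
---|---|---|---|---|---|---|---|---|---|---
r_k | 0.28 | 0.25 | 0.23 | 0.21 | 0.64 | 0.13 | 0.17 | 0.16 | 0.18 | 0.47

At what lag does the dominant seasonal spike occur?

5

The largest autocorrelation is r_5 = 0.64, with a weaker echo at lag 10 (0.47); the remaining lags stay at or below 0.28. The elevated value at lag 1 (0.28), dropping to 0.25 at lag 2, reflects decaying short-term dependence rather than seasonality.
The dominant spike at lag 5 indicates a seasonal period of 5.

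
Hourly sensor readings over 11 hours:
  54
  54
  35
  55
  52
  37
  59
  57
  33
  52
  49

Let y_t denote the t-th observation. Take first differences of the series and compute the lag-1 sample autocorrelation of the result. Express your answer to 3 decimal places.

First differences Δy: 0, -19, 20, -3, -15, 22, -2, -24, 19, -3
Mean of differences = -0.5000
Numerator Σ(Δy_t−Δȳ)(Δy_{t+1}−Δȳ) = -1235.2500
Denominator Σ(Δy_t−Δȳ)² = 2426.5000
r_1(Δy) = -1235.2500 / 2426.5000 = -0.509

-0.509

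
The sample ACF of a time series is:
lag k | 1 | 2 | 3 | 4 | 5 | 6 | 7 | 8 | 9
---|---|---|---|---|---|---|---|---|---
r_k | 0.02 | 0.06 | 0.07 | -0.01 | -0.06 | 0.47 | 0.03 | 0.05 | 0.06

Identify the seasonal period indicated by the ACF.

6

The largest autocorrelation is r_6 = 0.47; the remaining lags stay at or below 0.07.
The dominant spike at lag 6 indicates a seasonal period of 6.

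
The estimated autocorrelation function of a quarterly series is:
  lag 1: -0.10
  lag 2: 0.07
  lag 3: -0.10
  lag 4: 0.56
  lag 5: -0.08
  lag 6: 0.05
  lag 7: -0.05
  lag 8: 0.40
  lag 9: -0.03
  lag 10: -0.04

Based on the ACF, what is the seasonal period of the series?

4

The largest autocorrelation is r_4 = 0.56, with a weaker echo at lag 8 (0.40); the remaining lags stay at or below 0.07.
The dominant spike at lag 4 indicates a seasonal period of 4.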